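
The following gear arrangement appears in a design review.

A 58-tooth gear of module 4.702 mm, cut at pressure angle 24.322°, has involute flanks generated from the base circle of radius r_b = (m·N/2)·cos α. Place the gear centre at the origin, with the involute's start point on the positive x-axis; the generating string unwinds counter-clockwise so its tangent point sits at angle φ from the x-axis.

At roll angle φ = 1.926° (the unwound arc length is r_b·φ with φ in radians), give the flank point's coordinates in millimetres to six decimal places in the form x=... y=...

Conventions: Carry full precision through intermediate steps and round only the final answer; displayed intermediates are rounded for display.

recognized (one wheel, involute flank): single-mesh tooth geometry, m = 4.702, N = 58
pitch radius r_p = m·N/2 = 4.702·58/2 = 136.358000
base radius r_b = r_p·cos α = 136.358000·cos 24.322° = 124.255573
roll angle φ = 1.926° = 0.03361504 rad
x = r_b·(cos φ + φ·sin φ) = 124.325756
y = r_b·(sin φ − φ·cos φ) = 0.001573

x=124.325756 y=0.001573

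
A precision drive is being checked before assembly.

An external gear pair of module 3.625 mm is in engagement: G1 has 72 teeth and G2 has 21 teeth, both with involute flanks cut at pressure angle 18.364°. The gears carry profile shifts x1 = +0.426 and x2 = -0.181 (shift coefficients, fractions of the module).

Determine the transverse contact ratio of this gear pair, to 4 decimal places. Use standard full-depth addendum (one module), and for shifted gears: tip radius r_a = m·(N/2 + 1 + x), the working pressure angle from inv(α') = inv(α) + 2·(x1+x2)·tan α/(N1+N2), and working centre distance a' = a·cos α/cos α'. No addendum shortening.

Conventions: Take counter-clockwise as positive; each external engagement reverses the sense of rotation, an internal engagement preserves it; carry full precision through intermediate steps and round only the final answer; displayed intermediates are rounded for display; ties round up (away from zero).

recognized (one external pair, fixed centres): single-mesh tooth geometry, m = 3.625, N1 = 72, N2 = 21
base radii: r_b1 = 123.854177, r_b2 = 36.124135
tip radii: r_a1 = 135.669250, r_a2 = 41.031375
inv(α') = inv(18.364°) + 2·(+0.426-0.181)·tan α/(72+21) = 0.01319478  ⇒  α' = 19.22885°
a' = a·cos α / cos α' = 168.5625·cos 18.364°/cos 19.22885° = 169.430739
action lengths: √(r_a1²−r_b1²) = 55.374076, √(r_a2²−r_b2²) = 19.458176
base pitch p_b = π·m·cos α = 10.808316
CR = (55.374076 + 19.458176 − 169.430739·sin 19.22885°)/10.808316 = 1.760827
contact ratio ≈ 1.7608

1.7608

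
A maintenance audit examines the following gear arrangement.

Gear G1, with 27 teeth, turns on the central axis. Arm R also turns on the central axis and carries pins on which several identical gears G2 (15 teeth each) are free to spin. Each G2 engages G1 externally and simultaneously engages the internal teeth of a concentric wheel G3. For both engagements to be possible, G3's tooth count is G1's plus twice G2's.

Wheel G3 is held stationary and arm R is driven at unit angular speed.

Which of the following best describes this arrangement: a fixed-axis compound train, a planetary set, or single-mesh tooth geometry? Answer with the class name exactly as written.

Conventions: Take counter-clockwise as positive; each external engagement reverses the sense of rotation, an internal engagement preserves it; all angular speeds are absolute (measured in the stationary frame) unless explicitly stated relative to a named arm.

planetary set

class = planetary set [G3 = 27+2·15 = 57; Willis about the carrier]
classification: planetary set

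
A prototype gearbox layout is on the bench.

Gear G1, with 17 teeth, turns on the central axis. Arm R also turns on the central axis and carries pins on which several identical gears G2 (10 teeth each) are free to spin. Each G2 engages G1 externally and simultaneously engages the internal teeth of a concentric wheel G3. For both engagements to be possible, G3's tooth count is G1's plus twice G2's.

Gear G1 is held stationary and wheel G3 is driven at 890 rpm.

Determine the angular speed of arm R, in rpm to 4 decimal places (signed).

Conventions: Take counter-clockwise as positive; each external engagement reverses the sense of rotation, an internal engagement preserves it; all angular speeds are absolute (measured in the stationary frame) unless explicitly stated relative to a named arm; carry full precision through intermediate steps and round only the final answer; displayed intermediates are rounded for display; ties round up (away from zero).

topology: planetary set — G1 17T / G2 10T / G3 37T, arm = carrier (Willis)
normalise by the input: solve with ω_ring = 1, then scale by 890 rpm
ring teeth: 17 + 2·10 = 37
17(ω_sun−ω_arm) = −37(ω_ring−ω_arm),  ω_sun = 0, ω_ring = 1
17(0−ω_arm) = −37(1−ω_arm)  ⇒  54·ω_arm = 37  ⇒  ω_arm = 37/54
scale: ω_arm = 37/54 × 890 rpm = +609.8148 rpm

+609.8148 rpm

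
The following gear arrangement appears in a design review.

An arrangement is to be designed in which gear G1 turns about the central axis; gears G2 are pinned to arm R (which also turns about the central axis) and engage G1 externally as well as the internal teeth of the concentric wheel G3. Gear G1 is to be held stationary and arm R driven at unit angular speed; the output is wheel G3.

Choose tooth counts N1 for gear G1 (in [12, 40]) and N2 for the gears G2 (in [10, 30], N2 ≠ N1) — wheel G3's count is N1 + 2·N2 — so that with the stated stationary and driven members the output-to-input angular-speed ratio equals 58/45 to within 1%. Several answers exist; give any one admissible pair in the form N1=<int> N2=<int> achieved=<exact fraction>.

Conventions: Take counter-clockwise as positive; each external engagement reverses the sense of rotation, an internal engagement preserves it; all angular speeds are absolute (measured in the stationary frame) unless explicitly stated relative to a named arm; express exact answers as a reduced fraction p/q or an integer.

design class (target 58/45): planetary set
Willis with ω_sun = 0: ω_ring/ω_arm = (N1+N3)/N3; set equal to 58/45  ⇒  N3/N1 = 1/(58/45 − 1) = 45/13
N3 = N1 + 2·N2  ⇒  N2/N1 = (N3/N1 − 1)/2 = (45/13 − 1)/2 = 16/13
smallest multiple with N1 ≥ 12 and N2 ≥ 10: k = 1  ⇒  N1 = 1·13 = 13, N2 = 1·16 = 16 (N1 ≤ 40, N2 ≤ 30, N2 ≠ N1 ✓), N3 = 13 + 2·16 = 45
check: (N1+N3)/N3 with N1 = 13, N3 = 45 gives 58/45; |achieved − target| = 0 ≤ 29/2250 ✓

N1=13 N2=16 achieved=58/45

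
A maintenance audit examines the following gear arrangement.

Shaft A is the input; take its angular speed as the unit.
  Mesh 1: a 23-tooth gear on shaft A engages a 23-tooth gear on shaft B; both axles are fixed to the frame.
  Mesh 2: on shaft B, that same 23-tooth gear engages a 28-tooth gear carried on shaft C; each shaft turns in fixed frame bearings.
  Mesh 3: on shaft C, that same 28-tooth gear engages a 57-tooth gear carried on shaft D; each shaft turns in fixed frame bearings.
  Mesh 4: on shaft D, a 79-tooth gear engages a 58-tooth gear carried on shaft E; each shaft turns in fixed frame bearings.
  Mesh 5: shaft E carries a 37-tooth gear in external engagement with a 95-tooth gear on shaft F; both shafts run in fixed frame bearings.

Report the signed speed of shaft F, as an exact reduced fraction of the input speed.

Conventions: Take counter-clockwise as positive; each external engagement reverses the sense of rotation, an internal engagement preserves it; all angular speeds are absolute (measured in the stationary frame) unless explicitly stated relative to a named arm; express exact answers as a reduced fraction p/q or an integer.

-67229/314070

5-mesh fixed-axis compound train (all bearings frame-fixed)
mesh 1 [23T→23T]: |ω|/ω_in = 1×23/23 = 1, sense flips to −
mesh 2 [23T→28T]: |ω|/ω_in = 1×23/28 = 23/28, sense flips to +
mesh 3 [28T→57T]: |ω|/ω_in = (23/28)×28/57 = 23/57, sense flips to −
mesh 4 [79T→58T]: |ω|/ω_in = (23/57)×79/58 = 1817/3306, sense flips to +
mesh 5 [37T→95T]: |ω|/ω_in = (1817/3306)×37/95 = 67229/314070, sense flips to −
signed output speed (× input speed) = -67229/314070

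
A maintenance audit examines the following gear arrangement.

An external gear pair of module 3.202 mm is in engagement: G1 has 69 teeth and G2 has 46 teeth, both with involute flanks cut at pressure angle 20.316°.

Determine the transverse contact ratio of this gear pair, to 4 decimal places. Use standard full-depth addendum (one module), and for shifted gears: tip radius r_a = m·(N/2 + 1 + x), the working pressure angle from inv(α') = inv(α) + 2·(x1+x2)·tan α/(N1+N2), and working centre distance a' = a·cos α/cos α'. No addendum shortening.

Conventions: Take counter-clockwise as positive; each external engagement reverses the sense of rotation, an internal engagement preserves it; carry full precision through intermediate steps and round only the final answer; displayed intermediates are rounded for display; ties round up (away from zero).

1.7554

class = single-mesh tooth geometry [involute pair 69T × 46T, m = 3.202]
base radii: r_b1 = 103.596946, r_b2 = 69.064631
tip radii: r_a1 = 113.671000, r_a2 = 76.848000
no profile shift: α' = α, a' = a
action lengths: √(r_a1²−r_b1²) = 46.784281, √(r_a2²−r_b2²) = 33.700028
base pitch p_b = π·m·cos α = 9.433606
CR = (46.784281 + 33.700028 − 184.115000·sin 20.31600°)/9.433606 = 1.755430
contact ratio ≈ 1.7554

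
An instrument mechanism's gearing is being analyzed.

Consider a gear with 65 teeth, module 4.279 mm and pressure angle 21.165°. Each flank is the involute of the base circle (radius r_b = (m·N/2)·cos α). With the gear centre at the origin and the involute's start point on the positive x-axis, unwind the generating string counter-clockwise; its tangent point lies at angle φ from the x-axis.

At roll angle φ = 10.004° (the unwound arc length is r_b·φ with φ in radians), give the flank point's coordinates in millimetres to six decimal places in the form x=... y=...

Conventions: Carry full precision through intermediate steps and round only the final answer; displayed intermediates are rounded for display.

x=131.648417 y=0.229405

topology: single-mesh involute geometry — m = 4.279, N = 65
pitch radius r_p = m·N/2 = 4.279·65/2 = 139.067500
base radius r_b = r_p·cos α = 139.067500·cos 21.165° = 129.686637
roll angle φ = 10.004° = 0.17460274 rad
x = r_b·(cos φ + φ·sin φ) = 131.648417
y = r_b·(sin φ − φ·cos φ) = 0.229405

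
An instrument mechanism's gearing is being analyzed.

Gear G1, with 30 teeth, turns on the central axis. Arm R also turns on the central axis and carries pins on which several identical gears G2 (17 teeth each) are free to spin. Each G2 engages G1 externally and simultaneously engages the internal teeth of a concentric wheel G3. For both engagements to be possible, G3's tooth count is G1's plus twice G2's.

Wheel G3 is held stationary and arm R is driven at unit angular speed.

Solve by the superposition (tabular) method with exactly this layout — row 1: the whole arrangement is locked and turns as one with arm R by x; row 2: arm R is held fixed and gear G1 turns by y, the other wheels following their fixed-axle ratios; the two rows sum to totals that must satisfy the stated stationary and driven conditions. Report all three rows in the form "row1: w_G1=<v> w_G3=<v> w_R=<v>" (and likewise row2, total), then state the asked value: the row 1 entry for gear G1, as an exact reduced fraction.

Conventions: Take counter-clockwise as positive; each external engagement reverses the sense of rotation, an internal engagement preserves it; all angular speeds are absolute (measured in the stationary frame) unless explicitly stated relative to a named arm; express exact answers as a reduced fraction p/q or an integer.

planetary set (30T centre, 17T on arm, 64T internal) — Willis relation
superposition row 1 [locked train]: every member turns x
row 2 (arm held, sun turns y): ω_ring = −(30/64)·y, ω_arm = 0
boundary: total ω_ring = x − (30/64)·y = 0 and total ω_arm = x = 1  ⇒  y = 32/15, x = 1
row 2 ring = −(30/64)·32/15 = -1
totals (row 1 + row 2): sun 1 + 32/15 = 47/15, ring 1 + (-1) = 0, arm 1 + 0 = 1
asked cell (row1, sun) = 1

row1: w_G1=1 w_G3=1 w_R=1
row2: w_G1=32/15 w_G3=-1 w_R=0
total: w_G1=47/15 w_G3=0 w_R=1
asked value: 1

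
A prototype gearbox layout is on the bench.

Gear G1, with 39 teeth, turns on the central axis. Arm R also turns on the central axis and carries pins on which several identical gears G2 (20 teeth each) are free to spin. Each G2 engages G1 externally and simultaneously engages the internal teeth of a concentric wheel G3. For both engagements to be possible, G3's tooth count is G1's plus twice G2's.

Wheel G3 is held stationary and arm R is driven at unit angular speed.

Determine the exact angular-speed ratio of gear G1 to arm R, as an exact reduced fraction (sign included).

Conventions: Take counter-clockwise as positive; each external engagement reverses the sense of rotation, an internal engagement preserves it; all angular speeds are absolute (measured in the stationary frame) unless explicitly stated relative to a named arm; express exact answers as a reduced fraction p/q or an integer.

118/39

class = planetary set [G3 = 39+2·20 = 79; Willis about the carrier]
ring teeth: 39 + 2·20 = 79
39(ω_sun−ω_arm) = −79(ω_ring−ω_arm),  ω_ring = 0, ω_arm = 1
ω_sun = 1 − (79/39)(0−1) = 118/39
ω_out/ω_in = 118/39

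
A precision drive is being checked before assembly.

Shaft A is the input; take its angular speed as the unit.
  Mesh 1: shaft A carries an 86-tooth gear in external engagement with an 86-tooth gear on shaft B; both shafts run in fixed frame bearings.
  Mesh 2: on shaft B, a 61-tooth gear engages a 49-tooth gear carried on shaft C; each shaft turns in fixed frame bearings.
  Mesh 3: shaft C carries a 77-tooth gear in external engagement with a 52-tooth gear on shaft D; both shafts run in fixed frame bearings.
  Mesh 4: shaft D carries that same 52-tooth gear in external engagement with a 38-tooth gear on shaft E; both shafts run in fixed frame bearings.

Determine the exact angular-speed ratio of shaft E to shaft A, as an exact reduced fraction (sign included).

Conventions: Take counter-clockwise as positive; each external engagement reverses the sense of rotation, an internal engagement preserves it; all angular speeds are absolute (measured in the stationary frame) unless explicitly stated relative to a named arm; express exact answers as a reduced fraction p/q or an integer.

671/266

class = fixed-axis compound train [4 meshes; 4 ratios multiply, 4 sense flips]
mesh 1 [86T→86T]: running ratio 1, sense −
mesh 2 [61T→49T]: running ratio 61/49, sense +
mesh 3 [77T→52T]: running ratio 671/364, sense −
mesh 4 [52T→38T]: running ratio 671/266, sense +
ω_out/ω_in = 671/266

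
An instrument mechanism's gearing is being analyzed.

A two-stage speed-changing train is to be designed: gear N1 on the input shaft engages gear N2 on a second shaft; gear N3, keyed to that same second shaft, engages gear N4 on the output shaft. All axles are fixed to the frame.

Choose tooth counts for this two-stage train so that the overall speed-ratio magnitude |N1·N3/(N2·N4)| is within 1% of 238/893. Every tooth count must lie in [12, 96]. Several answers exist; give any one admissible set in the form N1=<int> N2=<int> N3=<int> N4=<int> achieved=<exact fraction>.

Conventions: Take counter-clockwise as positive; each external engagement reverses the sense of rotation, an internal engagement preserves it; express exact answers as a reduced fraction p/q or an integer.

class = fixed-axis compound train [2-stage, 238/893 wanted]
target = 238/893 in lowest terms: an exact hit needs N1·N3 = k·238 and N2·N4 = k·893 for one integer k, every count in [12, 96]; additionally prefer no 1:1 stage (N1 ≠ N2, N3 ≠ N4)
k = 1: N1·N3 = 238 = 14·17, N2·N4 = 893 = 19·47
achieved = 14·17/(19·47) = 238/893; |achieved − target| = 0 ≤ 119/44650 ✓

N1=14 N2=19 N3=17 N4=47 achieved=238/893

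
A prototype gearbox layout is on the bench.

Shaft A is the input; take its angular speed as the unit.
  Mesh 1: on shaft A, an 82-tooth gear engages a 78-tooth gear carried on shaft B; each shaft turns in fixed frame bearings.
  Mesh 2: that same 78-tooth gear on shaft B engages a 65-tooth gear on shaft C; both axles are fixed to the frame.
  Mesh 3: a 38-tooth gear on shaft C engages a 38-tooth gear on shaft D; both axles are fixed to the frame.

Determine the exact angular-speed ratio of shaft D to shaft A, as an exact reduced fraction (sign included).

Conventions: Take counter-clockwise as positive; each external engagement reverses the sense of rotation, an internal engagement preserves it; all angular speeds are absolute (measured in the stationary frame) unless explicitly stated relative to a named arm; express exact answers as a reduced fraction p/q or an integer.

-82/65

class = fixed-axis compound train [3 meshes; 3 ratios multiply, 3 sense flips]
mesh 1 [82T→78T]: running ratio 41/39, sense −
mesh 2 [78T→65T]: running ratio 82/65, sense +
mesh 3 [38T→38T]: running ratio 82/65, sense −
ω_out/ω_in = -82/65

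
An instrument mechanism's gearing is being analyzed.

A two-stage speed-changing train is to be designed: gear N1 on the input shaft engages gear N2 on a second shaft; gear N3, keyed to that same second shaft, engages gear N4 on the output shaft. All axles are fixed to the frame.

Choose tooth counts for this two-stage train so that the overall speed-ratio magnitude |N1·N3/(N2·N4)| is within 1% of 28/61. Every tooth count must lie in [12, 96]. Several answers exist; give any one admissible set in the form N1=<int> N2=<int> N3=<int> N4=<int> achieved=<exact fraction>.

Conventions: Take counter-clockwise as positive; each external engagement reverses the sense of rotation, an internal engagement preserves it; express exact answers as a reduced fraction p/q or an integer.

design class (target 28/61): fixed-axis compound train
target = 28/61 in lowest terms: an exact hit needs N1·N3 = k·28 and N2·N4 = k·61 for one integer k, every count in [12, 96]; additionally prefer no 1:1 stage (N1 ≠ N2, N3 ≠ N4)
k = 1…11: no 1:1-free in-range split of k·28 and k·61 into factor pairs; take k = 12
k = 12: N1·N3 = 336 = 12·28, N2·N4 = 732 = 61·12
achieved = 12·28/(61·12) = 28/61; |achieved − target| = 0 ≤ 7/1525 ✓

N1=12 N2=61 N3=28 N4=12 achieved=28/61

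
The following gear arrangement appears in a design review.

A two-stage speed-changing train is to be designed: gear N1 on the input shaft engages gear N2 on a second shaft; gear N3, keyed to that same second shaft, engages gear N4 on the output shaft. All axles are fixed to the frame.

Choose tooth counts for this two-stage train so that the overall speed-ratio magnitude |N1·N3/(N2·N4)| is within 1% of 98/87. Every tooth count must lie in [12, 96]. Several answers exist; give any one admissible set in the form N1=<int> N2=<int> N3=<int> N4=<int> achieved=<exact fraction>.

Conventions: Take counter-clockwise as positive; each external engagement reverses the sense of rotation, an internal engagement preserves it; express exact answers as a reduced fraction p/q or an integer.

2-stage fixed-axis compound train for ratio 98/87
target = 98/87 in lowest terms: an exact hit needs N1·N3 = k·98 and N2·N4 = k·87 for one integer k, every count in [12, 96]; additionally prefer no 1:1 stage (N1 ≠ N2, N3 ≠ N4)
k = 1…3: no 1:1-free in-range split of k·98 and k·87 into factor pairs; take k = 4
k = 4: N1·N3 = 392 = 14·28, N2·N4 = 348 = 12·29
achieved = 14·28/(12·29) = 98/87; |achieved − target| = 0 ≤ 49/4350 ✓

N1=14 N2=12 N3=28 N4=29 achieved=98/87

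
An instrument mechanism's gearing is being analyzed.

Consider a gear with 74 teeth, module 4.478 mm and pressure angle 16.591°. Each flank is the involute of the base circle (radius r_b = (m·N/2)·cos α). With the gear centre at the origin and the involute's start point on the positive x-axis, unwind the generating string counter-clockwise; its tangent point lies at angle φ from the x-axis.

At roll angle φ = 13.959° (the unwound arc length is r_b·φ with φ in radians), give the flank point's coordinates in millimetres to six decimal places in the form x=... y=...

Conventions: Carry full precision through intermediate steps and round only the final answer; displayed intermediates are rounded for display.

x=163.430868 y=0.760872

recognized (one wheel, involute flank): single-mesh tooth geometry, m = 4.478, N = 74
pitch radius r_p = m·N/2 = 4.478·74/2 = 165.686000
base radius r_b = r_p·cos α = 165.686000·cos 16.591° = 158.788067
roll angle φ = 13.959° = 0.24363051 rad
x = r_b·(cos φ + φ·sin φ) = 163.430868
y = r_b·(sin φ − φ·cos φ) = 0.760872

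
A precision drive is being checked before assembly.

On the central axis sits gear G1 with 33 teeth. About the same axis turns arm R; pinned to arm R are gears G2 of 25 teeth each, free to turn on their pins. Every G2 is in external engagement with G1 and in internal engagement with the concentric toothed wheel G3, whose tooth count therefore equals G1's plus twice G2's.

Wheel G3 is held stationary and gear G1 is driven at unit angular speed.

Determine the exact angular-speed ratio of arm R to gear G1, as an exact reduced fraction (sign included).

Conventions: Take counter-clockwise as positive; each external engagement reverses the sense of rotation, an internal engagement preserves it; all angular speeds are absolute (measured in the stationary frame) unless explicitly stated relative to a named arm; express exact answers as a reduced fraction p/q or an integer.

33/116

planetary set (33T centre, 25T on arm, 83T internal) — Willis relation
ring teeth: 33 + 2·25 = 83
33(ω_sun−ω_arm) = −83(ω_ring−ω_arm),  ω_ring = 0, ω_sun = 1
33(1−ω_arm) = −83(0−ω_arm)  ⇒  116·ω_arm = 33  ⇒  ω_arm = 33/116
ω_out/ω_in = 33/116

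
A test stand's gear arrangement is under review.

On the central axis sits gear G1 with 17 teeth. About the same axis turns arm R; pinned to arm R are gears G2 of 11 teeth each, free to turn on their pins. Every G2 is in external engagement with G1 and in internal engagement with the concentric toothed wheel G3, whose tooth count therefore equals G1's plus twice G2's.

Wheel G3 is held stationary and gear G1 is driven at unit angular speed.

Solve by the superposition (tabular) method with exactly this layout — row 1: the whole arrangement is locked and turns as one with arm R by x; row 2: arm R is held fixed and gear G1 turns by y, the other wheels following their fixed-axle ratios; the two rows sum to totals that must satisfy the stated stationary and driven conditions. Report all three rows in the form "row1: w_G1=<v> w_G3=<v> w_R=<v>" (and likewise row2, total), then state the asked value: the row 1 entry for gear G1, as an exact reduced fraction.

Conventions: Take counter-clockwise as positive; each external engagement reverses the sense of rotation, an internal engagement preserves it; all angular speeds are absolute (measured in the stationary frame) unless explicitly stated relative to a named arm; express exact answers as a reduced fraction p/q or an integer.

planetary set (17T centre, 11T on arm, 39T internal) — Willis relation
superposition row 1 [locked train]: every member turns x
row 2 (arm held, sun turns y): ω_ring = −(17/39)·y, ω_arm = 0
boundary: total ω_ring = x − (17/39)·y = 0 and total ω_sun = x + y = 1  ⇒  y = 39/56, x = 17/56
row 2 ring = −(17/39)·39/56 = -17/56
totals (row 1 + row 2): sun 17/56 + 39/56 = 1, ring 17/56 + (-17/56) = 0, arm 17/56 + 0 = 17/56
asked cell (row1, sun) = 17/56

row1: w_G1=17/56 w_G3=17/56 w_R=17/56
row2: w_G1=39/56 w_G3=-17/56 w_R=0
total: w_G1=1 w_G3=0 w_R=17/56
asked value: 17/56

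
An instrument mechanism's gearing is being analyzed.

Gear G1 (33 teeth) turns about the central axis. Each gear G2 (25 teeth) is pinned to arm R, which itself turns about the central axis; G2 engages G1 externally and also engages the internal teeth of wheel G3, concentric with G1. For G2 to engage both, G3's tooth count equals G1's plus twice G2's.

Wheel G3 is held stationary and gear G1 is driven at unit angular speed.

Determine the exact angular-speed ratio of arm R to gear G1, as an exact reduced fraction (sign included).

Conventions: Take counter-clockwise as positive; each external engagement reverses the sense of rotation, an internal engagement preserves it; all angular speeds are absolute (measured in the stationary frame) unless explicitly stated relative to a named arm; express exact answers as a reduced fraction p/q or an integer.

planetary set (33T centre, 25T on arm, 83T internal) — Willis relation
ring teeth: 33 + 2·25 = 83
33(ω_sun−ω_arm) = −83(ω_ring−ω_arm),  ω_ring = 0, ω_sun = 1
33(1−ω_arm) = −83(0−ω_arm)  ⇒  116·ω_arm = 33  ⇒  ω_arm = 33/116
ω_out/ω_in = 33/116

33/116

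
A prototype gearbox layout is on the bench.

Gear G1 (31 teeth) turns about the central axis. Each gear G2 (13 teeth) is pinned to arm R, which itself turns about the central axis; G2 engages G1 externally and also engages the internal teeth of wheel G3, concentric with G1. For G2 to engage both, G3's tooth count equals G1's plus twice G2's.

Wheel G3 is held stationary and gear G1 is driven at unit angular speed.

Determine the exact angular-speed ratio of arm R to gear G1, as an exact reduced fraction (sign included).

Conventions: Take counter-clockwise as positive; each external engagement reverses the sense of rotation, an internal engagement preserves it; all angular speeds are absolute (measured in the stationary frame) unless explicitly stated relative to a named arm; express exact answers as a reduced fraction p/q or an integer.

class = planetary set [G3 = 31+2·13 = 57; Willis about the carrier]
ring teeth: 31 + 2·13 = 57
31(ω_sun−ω_arm) = −57(ω_ring−ω_arm),  ω_ring = 0, ω_sun = 1
31(1−ω_arm) = −57(0−ω_arm)  ⇒  88·ω_arm = 31  ⇒  ω_arm = 31/88
ω_out/ω_in = 31/88

31/88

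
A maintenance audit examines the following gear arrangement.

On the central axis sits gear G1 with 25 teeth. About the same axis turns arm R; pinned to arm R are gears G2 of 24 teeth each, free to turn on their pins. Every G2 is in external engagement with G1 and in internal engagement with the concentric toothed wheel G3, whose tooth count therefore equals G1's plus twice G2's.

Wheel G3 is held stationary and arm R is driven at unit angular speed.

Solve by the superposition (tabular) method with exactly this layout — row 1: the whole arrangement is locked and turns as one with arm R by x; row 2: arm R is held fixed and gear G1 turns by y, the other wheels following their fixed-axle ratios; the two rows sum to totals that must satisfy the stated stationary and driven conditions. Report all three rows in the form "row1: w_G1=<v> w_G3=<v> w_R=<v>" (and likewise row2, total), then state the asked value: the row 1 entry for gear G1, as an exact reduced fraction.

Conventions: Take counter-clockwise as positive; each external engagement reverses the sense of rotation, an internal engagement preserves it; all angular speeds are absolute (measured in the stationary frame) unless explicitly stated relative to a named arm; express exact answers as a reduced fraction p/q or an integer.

row1: w_G1=1 w_G3=1 w_R=1
row2: w_G1=73/25 w_G3=-1 w_R=0
total: w_G1=98/25 w_G3=0 w_R=1
asked value: 1

recognized (axles ride arm R): planetary set, 25/24/73 teeth
row 1: whole set turns with the arm by x
row 2: sun turns y, ring = −(25/73)·y, arm 0
boundary: total ω_ring = x − (25/73)·y = 0 and total ω_arm = x = 1  ⇒  y = 73/25, x = 1
row 2 ring = −(25/73)·73/25 = -1
totals (row 1 + row 2): sun 1 + 73/25 = 98/25, ring 1 + (-1) = 0, arm 1 + 0 = 1
asked cell (row1, sun) = 1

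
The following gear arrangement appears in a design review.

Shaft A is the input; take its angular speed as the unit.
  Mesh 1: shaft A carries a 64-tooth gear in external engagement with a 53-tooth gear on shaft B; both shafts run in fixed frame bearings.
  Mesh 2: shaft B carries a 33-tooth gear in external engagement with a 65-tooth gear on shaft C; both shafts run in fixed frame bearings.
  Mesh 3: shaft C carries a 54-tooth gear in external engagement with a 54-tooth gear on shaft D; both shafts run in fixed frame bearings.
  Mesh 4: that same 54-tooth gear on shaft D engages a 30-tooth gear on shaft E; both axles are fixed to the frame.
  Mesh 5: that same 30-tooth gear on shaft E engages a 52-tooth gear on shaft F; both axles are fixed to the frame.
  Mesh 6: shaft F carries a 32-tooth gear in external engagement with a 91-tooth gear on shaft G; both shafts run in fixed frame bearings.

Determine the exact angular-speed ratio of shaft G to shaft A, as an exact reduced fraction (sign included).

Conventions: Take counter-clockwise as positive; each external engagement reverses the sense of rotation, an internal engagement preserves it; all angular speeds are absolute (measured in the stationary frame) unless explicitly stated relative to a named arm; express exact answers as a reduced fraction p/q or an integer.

912384/4075435

class = fixed-axis compound train [6 meshes; 6 ratios multiply, 6 sense flips]
mesh 1 [64T→53T]: running ratio 64/53, sense −
mesh 2 [33T→65T]: running ratio 2112/3445, sense +
mesh 3 [54T→54T]: running ratio 2112/3445, sense −
mesh 4 [54T→30T]: running ratio 19008/17225, sense +
mesh 5 [30T→52T]: running ratio 28512/44785, sense −
mesh 6 [32T→91T]: running ratio 912384/4075435, sense +
ω_out/ω_in = 912384/4075435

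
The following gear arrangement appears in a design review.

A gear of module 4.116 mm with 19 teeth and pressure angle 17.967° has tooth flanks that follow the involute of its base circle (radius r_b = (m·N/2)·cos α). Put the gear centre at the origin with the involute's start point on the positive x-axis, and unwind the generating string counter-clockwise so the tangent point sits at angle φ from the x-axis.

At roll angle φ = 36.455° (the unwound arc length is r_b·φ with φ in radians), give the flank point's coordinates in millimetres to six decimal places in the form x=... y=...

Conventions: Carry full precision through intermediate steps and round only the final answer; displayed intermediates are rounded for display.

topology: single-mesh involute geometry — m = 4.116, N = 19
pitch radius r_p = m·N/2 = 4.116·19/2 = 39.102000
base radius r_b = r_p·cos α = 39.102000·cos 17.967° = 37.195165
roll angle φ = 36.455° = 0.63625978 rad
x = r_b·(cos φ + φ·sin φ) = 43.978960
y = r_b·(sin φ − φ·cos φ) = 3.066086

x=43.978960 y=3.066086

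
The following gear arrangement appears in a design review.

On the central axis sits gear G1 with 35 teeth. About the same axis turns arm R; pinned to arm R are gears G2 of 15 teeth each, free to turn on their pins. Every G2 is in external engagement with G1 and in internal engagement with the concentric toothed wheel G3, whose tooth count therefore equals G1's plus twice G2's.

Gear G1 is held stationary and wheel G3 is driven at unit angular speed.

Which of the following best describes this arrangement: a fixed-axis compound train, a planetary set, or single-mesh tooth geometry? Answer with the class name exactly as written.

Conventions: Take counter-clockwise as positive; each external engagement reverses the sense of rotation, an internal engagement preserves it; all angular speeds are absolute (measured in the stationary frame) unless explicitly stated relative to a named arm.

planetary set (35T centre, 15T on arm, 65T internal) — Willis relation
classification: planetary set

planetary set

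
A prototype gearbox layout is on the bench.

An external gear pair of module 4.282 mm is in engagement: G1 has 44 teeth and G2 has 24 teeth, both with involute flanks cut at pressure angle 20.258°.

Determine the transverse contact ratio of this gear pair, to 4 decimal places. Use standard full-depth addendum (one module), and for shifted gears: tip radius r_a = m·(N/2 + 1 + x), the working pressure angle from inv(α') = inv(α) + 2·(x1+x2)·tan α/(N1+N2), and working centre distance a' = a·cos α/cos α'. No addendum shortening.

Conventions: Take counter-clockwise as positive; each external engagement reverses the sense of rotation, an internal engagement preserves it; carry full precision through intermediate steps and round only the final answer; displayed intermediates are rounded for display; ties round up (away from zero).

topology: single-mesh involute geometry — m = 4.282, 44T/24T pair
base radii: r_b1 = 88.376823, r_b2 = 48.205540
tip radii: r_a1 = 98.486000, r_a2 = 55.666000
no profile shift: α' = α, a' = a
action lengths: √(r_a1²−r_b1²) = 43.462965, √(r_a2²−r_b2²) = 27.837555
base pitch p_b = π·m·cos α = 12.620181
CR = (43.462965 + 27.837555 − 145.588000·sin 20.25800°)/12.620181 = 1.655361
contact ratio ≈ 1.6554

1.6554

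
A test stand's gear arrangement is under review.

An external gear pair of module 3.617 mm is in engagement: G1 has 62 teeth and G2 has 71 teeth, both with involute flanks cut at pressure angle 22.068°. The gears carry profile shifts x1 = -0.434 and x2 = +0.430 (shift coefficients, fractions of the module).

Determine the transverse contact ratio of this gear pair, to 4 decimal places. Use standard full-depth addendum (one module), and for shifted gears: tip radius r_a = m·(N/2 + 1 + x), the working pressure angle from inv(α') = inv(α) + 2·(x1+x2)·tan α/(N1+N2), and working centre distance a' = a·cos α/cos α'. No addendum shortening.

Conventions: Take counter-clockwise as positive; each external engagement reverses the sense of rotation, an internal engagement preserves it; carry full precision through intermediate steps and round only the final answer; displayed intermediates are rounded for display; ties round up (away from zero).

1.6769

topology: single-mesh involute geometry — m = 3.617, 62T/71T pair
base radii: r_b1 = 103.912420, r_b2 = 118.996481
tip radii: r_a1 = 114.174222, r_a2 = 133.575810
inv(α') = inv(22.068°) + 2·(-0.434+0.430)·tan α/(62+71) = 0.02022380  ⇒  α' = 22.05950°
a' = a·cos α / cos α' = 240.5305·cos 22.068°/cos 22.05950° = 240.516029
action lengths: √(r_a1²−r_b1²) = 47.307102, √(r_a2²−r_b2²) = 60.682242
base pitch p_b = π·m·cos α = 10.530661
CR = (47.307102 + 60.682242 − 240.516029·sin 22.05950°)/10.530661 = 1.676907
contact ratio ≈ 1.6769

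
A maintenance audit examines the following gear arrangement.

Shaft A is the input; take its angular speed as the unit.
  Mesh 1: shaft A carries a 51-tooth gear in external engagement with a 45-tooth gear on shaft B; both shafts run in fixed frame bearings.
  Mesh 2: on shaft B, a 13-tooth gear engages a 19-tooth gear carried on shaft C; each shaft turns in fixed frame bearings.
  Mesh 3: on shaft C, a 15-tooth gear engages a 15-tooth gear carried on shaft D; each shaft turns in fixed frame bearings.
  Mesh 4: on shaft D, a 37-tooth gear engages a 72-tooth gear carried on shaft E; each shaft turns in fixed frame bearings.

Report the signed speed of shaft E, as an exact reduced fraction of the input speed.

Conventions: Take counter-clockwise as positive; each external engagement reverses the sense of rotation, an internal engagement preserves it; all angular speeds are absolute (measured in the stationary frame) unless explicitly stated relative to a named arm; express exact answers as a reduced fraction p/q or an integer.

8177/20520

4-mesh fixed-axis compound train (all bearings frame-fixed)
mesh 1 [51T→45T]: |ω|/ω_in = 1×51/45 = 17/15, sense flips to −
mesh 2 [13T→19T]: |ω|/ω_in = (17/15)×13/19 = 221/285, sense flips to +
mesh 3 [15T→15T]: |ω|/ω_in = (221/285)×15/15 = 221/285, sense flips to −
mesh 4 [37T→72T]: |ω|/ω_in = (221/285)×37/72 = 8177/20520, sense flips to +
signed output speed (× input speed) = 8177/20520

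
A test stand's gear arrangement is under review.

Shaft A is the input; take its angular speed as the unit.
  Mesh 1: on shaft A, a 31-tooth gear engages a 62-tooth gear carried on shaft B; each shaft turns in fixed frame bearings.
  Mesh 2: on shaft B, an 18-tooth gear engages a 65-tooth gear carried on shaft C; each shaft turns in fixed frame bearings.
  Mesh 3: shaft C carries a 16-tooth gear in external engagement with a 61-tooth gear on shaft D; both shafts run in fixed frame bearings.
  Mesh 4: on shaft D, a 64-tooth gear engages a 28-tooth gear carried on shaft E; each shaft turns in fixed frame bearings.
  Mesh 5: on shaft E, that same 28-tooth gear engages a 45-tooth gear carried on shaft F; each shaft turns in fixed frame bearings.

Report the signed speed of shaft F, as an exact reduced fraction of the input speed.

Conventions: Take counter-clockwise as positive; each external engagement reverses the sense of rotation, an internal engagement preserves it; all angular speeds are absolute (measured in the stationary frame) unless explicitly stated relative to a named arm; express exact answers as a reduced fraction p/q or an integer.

5-mesh fixed-axis compound train (all bearings frame-fixed)
mesh 1 [31T→62T]: |ω|/ω_in = 1×31/62 = 1/2, sense flips to −
mesh 2 [18T→65T]: |ω|/ω_in = (1/2)×18/65 = 9/65, sense flips to +
mesh 3 [16T→61T]: |ω|/ω_in = (9/65)×16/61 = 144/3965, sense flips to −
mesh 4 [64T→28T]: |ω|/ω_in = (144/3965)×64/28 = 2304/27755, sense flips to +
mesh 5 [28T→45T]: |ω|/ω_in = (2304/27755)×28/45 = 1024/19825, sense flips to −
signed output speed (× input speed) = -1024/19825

-1024/19825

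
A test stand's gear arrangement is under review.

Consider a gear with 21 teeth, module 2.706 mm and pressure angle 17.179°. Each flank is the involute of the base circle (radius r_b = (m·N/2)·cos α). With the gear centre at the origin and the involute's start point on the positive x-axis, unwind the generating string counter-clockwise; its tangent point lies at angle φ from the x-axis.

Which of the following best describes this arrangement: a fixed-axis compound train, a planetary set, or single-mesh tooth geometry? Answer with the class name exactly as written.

single-mesh tooth geometry

single-mesh involute tooth geometry (21T wheel at module 2.706)
classification: single-mesh tooth geometry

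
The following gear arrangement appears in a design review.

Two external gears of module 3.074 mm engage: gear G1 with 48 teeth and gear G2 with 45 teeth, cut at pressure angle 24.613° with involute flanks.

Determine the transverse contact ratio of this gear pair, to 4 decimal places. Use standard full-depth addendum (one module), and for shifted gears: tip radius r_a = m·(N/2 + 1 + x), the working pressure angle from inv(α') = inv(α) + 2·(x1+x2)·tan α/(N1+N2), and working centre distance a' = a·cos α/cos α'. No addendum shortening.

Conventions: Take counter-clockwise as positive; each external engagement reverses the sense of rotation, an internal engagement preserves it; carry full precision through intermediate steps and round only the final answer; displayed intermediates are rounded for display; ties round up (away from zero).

class = single-mesh tooth geometry [involute pair 48T × 45T, m = 3.074]
base radii: r_b1 = 67.072833, r_b2 = 62.880781
tip radii: r_a1 = 76.850000, r_a2 = 72.239000
no profile shift: α' = α, a' = a
action lengths: √(r_a1²−r_b1²) = 37.512099, √(r_a2²−r_b2²) = 35.559534
base pitch p_b = π·m·cos α = 8.779813
CR = (37.512099 + 35.559534 − 142.941000·sin 24.61300°)/8.779813 = 1.542009
contact ratio ≈ 1.5420

1.5420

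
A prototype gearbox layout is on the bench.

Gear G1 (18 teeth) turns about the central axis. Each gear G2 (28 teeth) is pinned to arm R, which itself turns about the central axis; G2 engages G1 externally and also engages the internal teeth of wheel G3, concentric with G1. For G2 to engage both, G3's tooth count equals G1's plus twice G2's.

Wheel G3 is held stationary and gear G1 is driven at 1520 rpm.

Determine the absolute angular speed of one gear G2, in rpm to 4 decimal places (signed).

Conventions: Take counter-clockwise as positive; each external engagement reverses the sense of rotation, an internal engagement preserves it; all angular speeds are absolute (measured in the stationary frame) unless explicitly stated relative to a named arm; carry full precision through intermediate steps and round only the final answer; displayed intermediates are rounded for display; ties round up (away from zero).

-488.5714 rpm

class = planetary set [G3 = 18+2·28 = 74; Willis about the carrier]
normalise by the input: solve with ω_sun = 1, then scale by 1520 rpm
ring teeth: 18 + 2·28 = 74
18(ω_sun−ω_arm) = −74(ω_ring−ω_arm),  ω_ring = 0, ω_sun = 1
18(1−ω_arm) = −74(0−ω_arm)  ⇒  92·ω_arm = 18  ⇒  ω_arm = 9/46
sun–planet mesh: 18·(1−9/46) = −28·(ω_p−ω_arm)  ⇒  ω_p−ω_arm = -333/644
ω_p = 9/46 − 333/644 = -9/28
scale: ω_p = -9/28 × 1520 rpm = -488.5714 rpm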